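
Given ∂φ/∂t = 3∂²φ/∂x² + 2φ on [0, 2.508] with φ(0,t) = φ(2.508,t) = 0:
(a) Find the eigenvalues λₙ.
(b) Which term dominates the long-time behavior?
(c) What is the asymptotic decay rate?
Eigenvalues: λₙ = 3n²π²/2.508² - 2.
First three modes:
  n=1: λ₁ = 3π²/2.508² - 2 ≈ 2.707
  n=2: λ₂ = 12π²/2.508² - 2 ≈ 16.829
  n=3: λ₃ = 27π²/2.508² - 2 ≈ 40.365
Since 3π²/2.508² ≈ 4.707 > 2, all λₙ > 0.
The n=1 mode decays slowest → dominates as t → ∞.
Asymptotic: φ ~ c₁ sin(πx/2.508) e^{-λ₁t} with decay rate λ₁ ≈ 2.707.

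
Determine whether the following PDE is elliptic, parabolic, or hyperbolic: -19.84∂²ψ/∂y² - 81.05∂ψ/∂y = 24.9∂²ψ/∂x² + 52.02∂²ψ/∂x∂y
Rewriting in standard form: -24.9∂²ψ/∂x² - 52.02∂²ψ/∂x∂y - 19.84∂²ψ/∂y² - 81.05∂ψ/∂y = 0. Coefficients: A = -24.9, B = -52.02, C = -19.84. B² - 4AC = 730.0164, which is positive, so the equation is hyperbolic.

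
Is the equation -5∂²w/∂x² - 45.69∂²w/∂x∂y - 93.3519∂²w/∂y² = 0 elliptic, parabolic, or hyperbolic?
Computing B² - 4AC with A = -5, B = -45.69, C = -93.3519: discriminant = 220.5381 (positive). Answer: hyperbolic.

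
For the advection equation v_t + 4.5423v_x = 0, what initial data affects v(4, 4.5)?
A single point: x = -16.44035. The characteristic through (4, 4.5) is x - 4.5423t = const, so x = 4 - 4.5423·4.5 = -16.44035.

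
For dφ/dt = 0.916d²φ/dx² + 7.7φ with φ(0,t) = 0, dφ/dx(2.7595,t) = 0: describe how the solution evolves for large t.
φ grows unboundedly. Reaction dominates diffusion (r=7.7 > κπ²/(4L²)≈0.3); solution grows exponentially.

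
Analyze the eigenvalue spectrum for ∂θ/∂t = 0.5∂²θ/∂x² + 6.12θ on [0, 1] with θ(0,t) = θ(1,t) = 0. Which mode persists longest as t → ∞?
Eigenvalues: λₙ = 0.5n²π²/1² - 6.12.
First three modes:
  n=1: λ₁ = 0.5π² - 6.12 ≈ -1.185
  n=2: λ₂ = 2π² - 6.12 ≈ 13.619
  n=3: λ₃ = 4.5π² - 6.12 ≈ 38.293
Since 0.5π² ≈ 4.935 < 6.12, λ₁ < 0.
The n=1 mode grows fastest (−λₙ is largest for n=1) → dominates.
Asymptotic: θ ~ c₁ sin(πx/1) e^{1.185t} (exponential growth at rate −λ₁ ≈ 1.185).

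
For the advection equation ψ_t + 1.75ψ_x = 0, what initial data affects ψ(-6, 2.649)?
A single point: x = -10.63575. The characteristic through (-6, 2.649) is x - 1.75t = const, so x = -6 - 1.75·2.649 = -10.63575.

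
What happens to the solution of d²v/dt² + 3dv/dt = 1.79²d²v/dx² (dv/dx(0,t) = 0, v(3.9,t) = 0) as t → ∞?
v → 0. Damping (γ=3) dissipates energy; oscillations decay exponentially.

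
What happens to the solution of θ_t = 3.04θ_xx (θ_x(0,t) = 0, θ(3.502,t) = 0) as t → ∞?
θ → 0. Heat escapes through the Dirichlet boundary.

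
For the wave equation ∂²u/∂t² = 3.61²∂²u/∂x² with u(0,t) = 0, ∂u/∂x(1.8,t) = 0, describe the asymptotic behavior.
u oscillates (no decay). Energy is conserved; the solution oscillates indefinitely as standing waves.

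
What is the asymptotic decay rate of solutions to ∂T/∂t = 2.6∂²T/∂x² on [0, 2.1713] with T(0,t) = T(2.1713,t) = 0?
Eigenvalues: λₙ = 2.6n²π²/2.1713².
First three modes:
  n=1: λ₁ = 2.6π²/2.1713² ≈ 5.443
  n=2: λ₂ = 10.4π²/2.1713² ≈ 21.772 (4× faster decay)
  n=3: λ₃ = 23.4π²/2.1713² ≈ 48.986 (9× faster decay)
As t → ∞, higher modes decay exponentially faster. The n=1 mode dominates: T ~ c₁ sin(πx/2.1713) e^{-λ₁t}.
Decay rate: λ₁ = 2.6π²/2.1713² ≈ 5.443.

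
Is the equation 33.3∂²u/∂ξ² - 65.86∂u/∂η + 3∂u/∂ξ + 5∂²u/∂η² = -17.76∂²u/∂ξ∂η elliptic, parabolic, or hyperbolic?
Rewriting in standard form: 33.3∂²u/∂ξ² + 17.76∂²u/∂ξ∂η + 5∂²u/∂η² + 3∂u/∂ξ - 65.86∂u/∂η = 0. Computing B² - 4AC with A = 33.3, B = 17.76, C = 5: discriminant = -350.5824 (negative). Answer: elliptic.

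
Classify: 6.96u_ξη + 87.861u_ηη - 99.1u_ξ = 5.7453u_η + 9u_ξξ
Rewriting in standard form: -9u_ξξ + 6.96u_ξη + 87.861u_ηη - 99.1u_ξ - 5.7453u_η = 0. Hyperbolic (discriminant = 3211.4376).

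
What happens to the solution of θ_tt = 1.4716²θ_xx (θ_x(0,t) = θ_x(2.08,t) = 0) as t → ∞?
θ oscillates about a mean that drifts linearly in t (generically unbounded; no decay). There is no damping, so the nonconstant modes persist as standing waves (energy conserved, no decay). But with Neumann conditions at both ends the constant mode has eigenvalue 0: the spatial mean M(t) of θ satisfies M'' = 0, so M(t) = M(0) + M'(0)·t. Unless the initial velocity has zero mean (∫θ_t(x,0)dx = 0), the solution grows linearly in t (unbounded, though not exponentially); if it does have zero mean, the solution stays bounded and simply oscillates.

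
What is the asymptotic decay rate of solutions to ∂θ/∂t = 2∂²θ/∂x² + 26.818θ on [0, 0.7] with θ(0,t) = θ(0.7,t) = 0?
Eigenvalues: λₙ = 2n²π²/0.7² - 26.818.
First three modes:
  n=1: λ₁ = 2π²/0.7² - 26.818 ≈ 13.466
  n=2: λ₂ = 8π²/0.7² - 26.818 ≈ 134.318
  n=3: λ₃ = 18π²/0.7² - 26.818 ≈ 335.739
Since 2π²/0.7² ≈ 40.284 > 26.818, all λₙ > 0.
The n=1 mode decays slowest → dominates as t → ∞.
Asymptotic: θ ~ c₁ sin(πx/0.7) e^{-λ₁t} with decay rate λ₁ ≈ 13.466.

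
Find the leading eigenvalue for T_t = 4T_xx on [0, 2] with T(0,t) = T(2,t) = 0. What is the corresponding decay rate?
Eigenvalues: λₙ = 4n²π²/2².
First three modes:
  n=1: λ₁ = 4π²/2² ≈ 9.87
  n=2: λ₂ = 16π²/2² ≈ 39.478 (4× faster decay)
  n=3: λ₃ = 36π²/2² ≈ 88.826 (9× faster decay)
As t → ∞, higher modes decay exponentially faster. The n=1 mode dominates: T ~ c₁ sin(πx/2) e^{-λ₁t}.
Decay rate: λ₁ = 4π²/2² ≈ 9.87.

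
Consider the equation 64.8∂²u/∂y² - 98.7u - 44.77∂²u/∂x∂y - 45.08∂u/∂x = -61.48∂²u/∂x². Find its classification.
Rewriting in standard form: 61.48∂²u/∂x² - 44.77∂²u/∂x∂y + 64.8∂²u/∂y² - 45.08∂u/∂x - 98.7u = 0. Elliptic. (A = 61.48, B = -44.77, C = 64.8 gives B² - 4AC = -13931.2631.)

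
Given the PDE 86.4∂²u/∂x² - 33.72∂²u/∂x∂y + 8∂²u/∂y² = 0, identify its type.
The second-order coefficients are A = 86.4, B = -33.72, C = 8. Since B² - 4AC = -1627.7616 < 0, this is an elliptic PDE.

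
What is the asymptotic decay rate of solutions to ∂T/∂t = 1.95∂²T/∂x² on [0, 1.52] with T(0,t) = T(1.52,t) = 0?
Eigenvalues: λₙ = 1.95n²π²/1.52².
First three modes:
  n=1: λ₁ = 1.95π²/1.52² ≈ 8.33
  n=2: λ₂ = 7.8π²/1.52² ≈ 33.32 (4× faster decay)
  n=3: λ₃ = 17.55π²/1.52² ≈ 74.97 (9× faster decay)
As t → ∞, higher modes decay exponentially faster. The n=1 mode dominates: T ~ c₁ sin(πx/1.52) e^{-λ₁t}.
Decay rate: λ₁ = 1.95π²/1.52² ≈ 8.33.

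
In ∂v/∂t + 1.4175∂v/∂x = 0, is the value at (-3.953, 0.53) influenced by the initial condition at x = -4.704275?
Yes. The characteristic through (-3.953, 0.53) passes through x = -4.704275.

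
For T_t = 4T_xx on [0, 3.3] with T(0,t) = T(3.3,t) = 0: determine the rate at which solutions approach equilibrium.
Eigenvalues: λₙ = 4n²π²/3.3².
First three modes:
  n=1: λ₁ = 4π²/3.3² ≈ 3.625
  n=2: λ₂ = 16π²/3.3² ≈ 14.501 (4× faster decay)
  n=3: λ₃ = 36π²/3.3² ≈ 32.627 (9× faster decay)
As t → ∞, higher modes decay exponentially faster. The n=1 mode dominates: T ~ c₁ sin(πx/3.3) e^{-λ₁t}.
Decay rate: λ₁ = 4π²/3.3² ≈ 3.625.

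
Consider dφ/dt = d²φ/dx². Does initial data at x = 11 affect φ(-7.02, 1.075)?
Yes, for any finite x. The heat equation has infinite propagation speed, so all initial data affects all points at any t > 0.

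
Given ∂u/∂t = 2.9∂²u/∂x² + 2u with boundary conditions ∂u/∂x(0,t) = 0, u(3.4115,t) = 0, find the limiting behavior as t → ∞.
u grows unboundedly. Reaction dominates diffusion (r=2 > κπ²/(4L²)≈0.61); solution grows exponentially.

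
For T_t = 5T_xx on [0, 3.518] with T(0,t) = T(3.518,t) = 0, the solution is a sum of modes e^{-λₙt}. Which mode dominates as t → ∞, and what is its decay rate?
Eigenvalues: λₙ = 5n²π²/3.518².
First three modes:
  n=1: λ₁ = 5π²/3.518² ≈ 3.987
  n=2: λ₂ = 20π²/3.518² ≈ 15.949 (4× faster decay)
  n=3: λ₃ = 45π²/3.518² ≈ 35.886 (9× faster decay)
As t → ∞, higher modes decay exponentially faster. The n=1 mode dominates: T ~ c₁ sin(πx/3.518) e^{-λ₁t}.
Decay rate: λ₁ = 5π²/3.518² ≈ 3.987.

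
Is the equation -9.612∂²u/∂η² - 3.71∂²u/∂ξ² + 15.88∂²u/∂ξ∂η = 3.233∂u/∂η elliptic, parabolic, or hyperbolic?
Rewriting in standard form: -3.71∂²u/∂ξ² + 15.88∂²u/∂ξ∂η - 9.612∂²u/∂η² - 3.233∂u/∂η = 0. Computing B² - 4AC with A = -3.71, B = 15.88, C = -9.612: discriminant = 109.53232 (positive). Answer: hyperbolic.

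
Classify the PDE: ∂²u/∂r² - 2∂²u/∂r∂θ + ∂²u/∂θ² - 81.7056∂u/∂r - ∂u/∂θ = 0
A = 1, B = -2, C = 1. Discriminant B² - 4AC = 0. Since 0 = 0, parabolic.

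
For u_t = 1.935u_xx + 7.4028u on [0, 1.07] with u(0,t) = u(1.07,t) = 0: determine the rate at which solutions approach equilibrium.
Eigenvalues: λₙ = 1.935n²π²/1.07² - 7.4028.
First three modes:
  n=1: λ₁ = 1.935π²/1.07² - 7.4028 ≈ 9.278
  n=2: λ₂ = 7.74π²/1.07² - 7.4028 ≈ 59.32
  n=3: λ₃ = 17.415π²/1.07² - 7.4028 ≈ 142.723
Since 1.935π²/1.07² ≈ 16.681 > 7.4028, all λₙ > 0.
The n=1 mode decays slowest → dominates as t → ∞.
Asymptotic: u ~ c₁ sin(πx/1.07) e^{-λ₁t} with decay rate λ₁ ≈ 9.278.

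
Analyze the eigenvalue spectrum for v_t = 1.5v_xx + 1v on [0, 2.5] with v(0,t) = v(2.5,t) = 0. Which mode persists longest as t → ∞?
Eigenvalues: λₙ = 1.5n²π²/2.5² - 1.
First three modes:
  n=1: λ₁ = 1.5π²/2.5² - 1 ≈ 1.369
  n=2: λ₂ = 6π²/2.5² - 1 ≈ 8.475
  n=3: λ₃ = 13.5π²/2.5² - 1 ≈ 20.318
Since 1.5π²/2.5² ≈ 2.369 > 1, all λₙ > 0.
The n=1 mode decays slowest → dominates as t → ∞.
Asymptotic: v ~ c₁ sin(πx/2.5) e^{-λ₁t} with decay rate λ₁ ≈ 1.369.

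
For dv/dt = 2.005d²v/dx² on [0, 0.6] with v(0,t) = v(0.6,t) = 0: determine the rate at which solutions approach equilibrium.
Eigenvalues: λₙ = 2.005n²π²/0.6².
First three modes:
  n=1: λ₁ = 2.005π²/0.6² ≈ 54.968
  n=2: λ₂ = 8.02π²/0.6² ≈ 219.873 (4× faster decay)
  n=3: λ₃ = 18.045π²/0.6² ≈ 494.714 (9× faster decay)
As t → ∞, higher modes decay exponentially faster. The n=1 mode dominates: v ~ c₁ sin(πx/0.6) e^{-λ₁t}.
Decay rate: λ₁ = 2.005π²/0.6² ≈ 54.968.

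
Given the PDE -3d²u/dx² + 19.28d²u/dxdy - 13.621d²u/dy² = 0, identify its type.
The second-order coefficients are A = -3, B = 19.28, C = -13.621. Since B² - 4AC = 208.2664 > 0, this is a hyperbolic PDE.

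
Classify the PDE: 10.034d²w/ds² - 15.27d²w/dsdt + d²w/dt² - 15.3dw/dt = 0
A = 10.034, B = -15.27, C = 1. Discriminant B² - 4AC = 193.0369. Since 193.0369 > 0, hyperbolic.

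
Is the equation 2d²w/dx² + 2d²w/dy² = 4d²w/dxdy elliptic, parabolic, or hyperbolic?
Rewriting in standard form: 2d²w/dx² - 4d²w/dxdy + 2d²w/dy² = 0. Computing B² - 4AC with A = 2, B = -4, C = 2: discriminant = 0 (zero). Answer: parabolic.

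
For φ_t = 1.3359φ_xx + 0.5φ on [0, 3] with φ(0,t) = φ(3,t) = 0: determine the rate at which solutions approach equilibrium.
Eigenvalues: λₙ = 1.3359n²π²/3² - 0.5.
First three modes:
  n=1: λ₁ = 1.3359π²/3² - 0.5 ≈ 0.965
  n=2: λ₂ = 5.3436π²/3² - 0.5 ≈ 5.36
  n=3: λ₃ = 12.0231π²/3² - 0.5 ≈ 12.685
Since 1.3359π²/3² ≈ 1.465 > 0.5, all λₙ > 0.
The n=1 mode decays slowest → dominates as t → ∞.
Asymptotic: φ ~ c₁ sin(πx/3) e^{-λ₁t} with decay rate λ₁ ≈ 0.965.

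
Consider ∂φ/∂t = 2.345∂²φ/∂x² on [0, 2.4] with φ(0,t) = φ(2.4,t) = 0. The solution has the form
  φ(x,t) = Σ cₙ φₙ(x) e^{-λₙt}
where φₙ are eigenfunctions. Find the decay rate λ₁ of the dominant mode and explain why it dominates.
Eigenvalues: λₙ = 2.345n²π²/2.4².
First three modes:
  n=1: λ₁ = 2.345π²/2.4² ≈ 4.018
  n=2: λ₂ = 9.38π²/2.4² ≈ 16.072 (4× faster decay)
  n=3: λ₃ = 21.105π²/2.4² ≈ 36.163 (9× faster decay)
As t → ∞, higher modes decay exponentially faster. The n=1 mode dominates: φ ~ c₁ sin(πx/2.4) e^{-λ₁t}.
Decay rate: λ₁ = 2.345π²/2.4² ≈ 4.018.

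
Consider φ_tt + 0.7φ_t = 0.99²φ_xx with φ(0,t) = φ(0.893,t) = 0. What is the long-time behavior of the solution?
As t → ∞, φ → 0. Damping (γ=0.7) dissipates energy; oscillations decay exponentially.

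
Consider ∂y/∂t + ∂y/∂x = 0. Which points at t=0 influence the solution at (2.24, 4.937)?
A single point: x = -2.697. The characteristic through (2.24, 4.937) is x - 1t = const, so x = 2.24 - 1·4.937 = -2.697.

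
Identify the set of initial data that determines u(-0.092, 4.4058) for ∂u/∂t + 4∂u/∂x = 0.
A single point: x = -17.7152. The characteristic through (-0.092, 4.4058) is x - 4t = const, so x = -0.092 - 4·4.4058 = -17.7152.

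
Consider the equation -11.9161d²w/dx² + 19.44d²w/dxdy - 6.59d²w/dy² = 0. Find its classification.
Hyperbolic. (A = -11.9161, B = 19.44, C = -6.59 gives B² - 4AC = 63.805204.)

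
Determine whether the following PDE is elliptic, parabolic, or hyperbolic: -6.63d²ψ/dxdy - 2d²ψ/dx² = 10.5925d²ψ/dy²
Rewriting in standard form: -2d²ψ/dx² - 6.63d²ψ/dxdy - 10.5925d²ψ/dy² = 0. Coefficients: A = -2, B = -6.63, C = -10.5925. B² - 4AC = -40.7831, which is negative, so the equation is elliptic.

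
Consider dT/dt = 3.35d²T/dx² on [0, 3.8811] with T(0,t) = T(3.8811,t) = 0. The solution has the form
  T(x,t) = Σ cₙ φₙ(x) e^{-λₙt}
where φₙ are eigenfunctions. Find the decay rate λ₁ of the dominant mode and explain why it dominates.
Eigenvalues: λₙ = 3.35n²π²/3.8811².
First three modes:
  n=1: λ₁ = 3.35π²/3.8811² ≈ 2.195
  n=2: λ₂ = 13.4π²/3.8811² ≈ 8.78 (4× faster decay)
  n=3: λ₃ = 30.15π²/3.8811² ≈ 19.755 (9× faster decay)
As t → ∞, higher modes decay exponentially faster. The n=1 mode dominates: T ~ c₁ sin(πx/3.8811) e^{-λ₁t}.
Decay rate: λ₁ = 3.35π²/3.8811² ≈ 2.195.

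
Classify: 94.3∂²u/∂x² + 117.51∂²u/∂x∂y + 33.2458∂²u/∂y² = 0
Hyperbolic (discriminant = 1268.28434).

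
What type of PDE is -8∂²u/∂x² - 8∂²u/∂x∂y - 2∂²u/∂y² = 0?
With A = -8, B = -8, C = -2, the discriminant is 0. This is a parabolic PDE.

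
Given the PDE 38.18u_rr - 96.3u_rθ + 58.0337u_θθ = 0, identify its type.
The second-order coefficients are A = 38.18, B = -96.3, C = 58.0337. Since B² - 4AC = 410.783336 > 0, this is a hyperbolic PDE.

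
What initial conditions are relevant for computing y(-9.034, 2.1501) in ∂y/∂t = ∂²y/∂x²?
The entire real line. The heat equation has infinite propagation speed: any initial disturbance instantly affects all points (though exponentially small far away).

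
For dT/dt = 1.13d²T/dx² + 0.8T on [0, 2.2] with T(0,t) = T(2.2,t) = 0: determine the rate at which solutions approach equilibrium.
Eigenvalues: λₙ = 1.13n²π²/2.2² - 0.8.
First three modes:
  n=1: λ₁ = 1.13π²/2.2² - 0.8 ≈ 1.504
  n=2: λ₂ = 4.52π²/2.2² - 0.8 ≈ 8.417
  n=3: λ₃ = 10.17π²/2.2² - 0.8 ≈ 19.938
Since 1.13π²/2.2² ≈ 2.304 > 0.8, all λₙ > 0.
The n=1 mode decays slowest → dominates as t → ∞.
Asymptotic: T ~ c₁ sin(πx/2.2) e^{-λ₁t} with decay rate λ₁ ≈ 1.504.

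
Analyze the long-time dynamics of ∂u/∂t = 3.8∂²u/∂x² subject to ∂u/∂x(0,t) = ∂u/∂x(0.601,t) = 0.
Long-time behavior: u → constant (steady state). Heat is conserved (no flux at boundaries); solution approaches the spatial average.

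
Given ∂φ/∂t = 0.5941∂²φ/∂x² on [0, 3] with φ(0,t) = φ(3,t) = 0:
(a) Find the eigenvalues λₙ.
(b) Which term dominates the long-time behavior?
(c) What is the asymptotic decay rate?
Eigenvalues: λₙ = 0.5941n²π²/3².
First three modes:
  n=1: λ₁ = 0.5941π²/3² ≈ 0.652
  n=2: λ₂ = 2.3764π²/3² ≈ 2.606 (4× faster decay)
  n=3: λ₃ = 5.3469π²/3² ≈ 5.864 (9× faster decay)
As t → ∞, higher modes decay exponentially faster. The n=1 mode dominates: φ ~ c₁ sin(πx/3) e^{-λ₁t}.
Decay rate: λ₁ = 0.5941π²/3² ≈ 0.652.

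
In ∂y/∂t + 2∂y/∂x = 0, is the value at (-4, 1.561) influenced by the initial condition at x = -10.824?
No. Only data at x = -7.122 affects (-4, 1.561). Advection has one-way propagation along characteristics.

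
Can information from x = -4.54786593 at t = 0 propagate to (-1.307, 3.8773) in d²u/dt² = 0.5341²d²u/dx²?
No. The domain of dependence is [-3.37786593, 0.76386593], and -4.54786593 is outside this interval.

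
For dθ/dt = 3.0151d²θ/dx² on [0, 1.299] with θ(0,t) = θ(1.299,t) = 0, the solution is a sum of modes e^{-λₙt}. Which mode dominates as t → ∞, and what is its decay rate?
Eigenvalues: λₙ = 3.0151n²π²/1.299².
First three modes:
  n=1: λ₁ = 3.0151π²/1.299² ≈ 17.635
  n=2: λ₂ = 12.0604π²/1.299² ≈ 70.541 (4× faster decay)
  n=3: λ₃ = 27.1359π²/1.299² ≈ 158.718 (9× faster decay)
As t → ∞, higher modes decay exponentially faster. The n=1 mode dominates: θ ~ c₁ sin(πx/1.299) e^{-λ₁t}.
Decay rate: λ₁ = 3.0151π²/1.299² ≈ 17.635.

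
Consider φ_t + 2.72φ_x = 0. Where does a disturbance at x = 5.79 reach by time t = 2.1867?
At x = 11.737824. The characteristic carries data from (5.79, 0) to (11.737824, 2.1867).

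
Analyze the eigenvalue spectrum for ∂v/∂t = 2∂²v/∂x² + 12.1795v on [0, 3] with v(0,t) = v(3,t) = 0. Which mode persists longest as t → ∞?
Eigenvalues: λₙ = 2n²π²/3² - 12.1795.
First three modes:
  n=1: λ₁ = 2π²/3² - 12.1795 ≈ -9.986
  n=2: λ₂ = 8π²/3² - 12.1795 ≈ -3.407
  n=3: λ₃ = 18π²/3² - 12.1795 ≈ 7.56
Since 2π²/3² ≈ 2.193 < 12.1795, λ₁ < 0.
The n=1 mode grows fastest (−λₙ is largest for n=1) → dominates.
Asymptotic: v ~ c₁ sin(πx/3) e^{9.986t} (exponential growth at rate −λ₁ ≈ 9.986).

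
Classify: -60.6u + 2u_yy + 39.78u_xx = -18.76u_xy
Rewriting in standard form: 39.78u_xx + 18.76u_xy + 2u_yy - 60.6u = 0. Hyperbolic (discriminant = 33.6976).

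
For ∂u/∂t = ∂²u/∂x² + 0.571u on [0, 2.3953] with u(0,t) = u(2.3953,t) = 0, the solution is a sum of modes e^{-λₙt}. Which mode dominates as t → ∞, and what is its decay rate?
Eigenvalues: λₙ = n²π²/2.3953² - 0.571.
First three modes:
  n=1: λ₁ = π²/2.3953² - 0.571 ≈ 1.149
  n=2: λ₂ = 4π²/2.3953² - 0.571 ≈ 6.31
  n=3: λ₃ = 9π²/2.3953² - 0.571 ≈ 14.911
Since π²/2.3953² ≈ 1.72 > 0.571, all λₙ > 0.
The n=1 mode decays slowest → dominates as t → ∞.
Asymptotic: u ~ c₁ sin(πx/2.3953) e^{-λ₁t} with decay rate λ₁ ≈ 1.149.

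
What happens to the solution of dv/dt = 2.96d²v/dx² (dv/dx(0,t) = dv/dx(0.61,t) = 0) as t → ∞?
v → constant (steady state). Heat is conserved (no flux at boundaries); solution approaches the spatial average.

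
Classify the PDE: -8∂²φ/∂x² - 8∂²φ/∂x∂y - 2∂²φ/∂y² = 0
A = -8, B = -8, C = -2. Discriminant B² - 4AC = 0. Since 0 = 0, parabolic.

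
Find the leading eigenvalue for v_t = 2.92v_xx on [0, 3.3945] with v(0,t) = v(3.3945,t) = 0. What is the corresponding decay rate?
Eigenvalues: λₙ = 2.92n²π²/3.3945².
First three modes:
  n=1: λ₁ = 2.92π²/3.3945² ≈ 2.501
  n=2: λ₂ = 11.68π²/3.3945² ≈ 10.004 (4× faster decay)
  n=3: λ₃ = 26.28π²/3.3945² ≈ 22.51 (9× faster decay)
As t → ∞, higher modes decay exponentially faster. The n=1 mode dominates: v ~ c₁ sin(πx/3.3945) e^{-λ₁t}.
Decay rate: λ₁ = 2.92π²/3.3945² ≈ 2.501.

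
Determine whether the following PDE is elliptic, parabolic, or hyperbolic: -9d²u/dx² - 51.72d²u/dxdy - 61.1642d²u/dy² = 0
Coefficients: A = -9, B = -51.72, C = -61.1642. B² - 4AC = 473.0472, which is positive, so the equation is hyperbolic.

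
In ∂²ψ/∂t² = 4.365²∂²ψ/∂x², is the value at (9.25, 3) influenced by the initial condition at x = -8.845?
No. The domain of dependence is [-3.845, 22.345], and -8.845 is outside this interval.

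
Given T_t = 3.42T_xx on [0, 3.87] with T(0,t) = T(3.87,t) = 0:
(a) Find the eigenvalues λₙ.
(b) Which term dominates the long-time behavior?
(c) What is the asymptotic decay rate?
Eigenvalues: λₙ = 3.42n²π²/3.87².
First three modes:
  n=1: λ₁ = 3.42π²/3.87² ≈ 2.254
  n=2: λ₂ = 13.68π²/3.87² ≈ 9.015 (4× faster decay)
  n=3: λ₃ = 30.78π²/3.87² ≈ 20.284 (9× faster decay)
As t → ∞, higher modes decay exponentially faster. The n=1 mode dominates: T ~ c₁ sin(πx/3.87) e^{-λ₁t}.
Decay rate: λ₁ = 3.42π²/3.87² ≈ 2.254.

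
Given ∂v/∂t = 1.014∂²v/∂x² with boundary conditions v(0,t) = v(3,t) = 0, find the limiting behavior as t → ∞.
v → 0. Heat diffuses out through both boundaries.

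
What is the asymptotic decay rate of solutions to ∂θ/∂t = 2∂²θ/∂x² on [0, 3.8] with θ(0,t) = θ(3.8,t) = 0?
Eigenvalues: λₙ = 2n²π²/3.8².
First three modes:
  n=1: λ₁ = 2π²/3.8² ≈ 1.367
  n=2: λ₂ = 8π²/3.8² ≈ 5.468 (4× faster decay)
  n=3: λ₃ = 18π²/3.8² ≈ 12.303 (9× faster decay)
As t → ∞, higher modes decay exponentially faster. The n=1 mode dominates: θ ~ c₁ sin(πx/3.8) e^{-λ₁t}.
Decay rate: λ₁ = 2π²/3.8² ≈ 1.367.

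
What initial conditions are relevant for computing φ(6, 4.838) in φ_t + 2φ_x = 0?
A single point: x = -3.676. The characteristic through (6, 4.838) is x - 2t = const, so x = 6 - 2·4.838 = -3.676.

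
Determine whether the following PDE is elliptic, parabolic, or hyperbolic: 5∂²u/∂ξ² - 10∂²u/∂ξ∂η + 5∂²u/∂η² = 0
Coefficients: A = 5, B = -10, C = 5. B² - 4AC = 0, which is zero, so the equation is parabolic.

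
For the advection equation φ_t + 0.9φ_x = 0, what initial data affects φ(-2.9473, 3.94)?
A single point: x = -6.4933. The characteristic through (-2.9473, 3.94) is x - 0.9t = const, so x = -2.9473 - 0.9·3.94 = -6.4933.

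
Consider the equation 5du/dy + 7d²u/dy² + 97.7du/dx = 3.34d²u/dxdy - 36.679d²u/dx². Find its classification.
Rewriting in standard form: 36.679d²u/dx² - 3.34d²u/dxdy + 7d²u/dy² + 97.7du/dx + 5du/dy = 0. Elliptic. (A = 36.679, B = -3.34, C = 7 gives B² - 4AC = -1015.8564.)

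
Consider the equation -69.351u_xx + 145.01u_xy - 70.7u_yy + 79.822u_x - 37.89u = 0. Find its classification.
Hyperbolic. (A = -69.351, B = 145.01, C = -70.7 gives B² - 4AC = 1415.4373.)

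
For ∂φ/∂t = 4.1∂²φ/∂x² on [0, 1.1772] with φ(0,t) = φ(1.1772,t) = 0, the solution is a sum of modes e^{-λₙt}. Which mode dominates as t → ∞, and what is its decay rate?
Eigenvalues: λₙ = 4.1n²π²/1.1772².
First three modes:
  n=1: λ₁ = 4.1π²/1.1772² ≈ 29.2
  n=2: λ₂ = 16.4π²/1.1772² ≈ 116.8 (4× faster decay)
  n=3: λ₃ = 36.9π²/1.1772² ≈ 262.8 (9× faster decay)
As t → ∞, higher modes decay exponentially faster. The n=1 mode dominates: φ ~ c₁ sin(πx/1.1772) e^{-λ₁t}.
Decay rate: λ₁ = 4.1π²/1.1772² ≈ 29.2.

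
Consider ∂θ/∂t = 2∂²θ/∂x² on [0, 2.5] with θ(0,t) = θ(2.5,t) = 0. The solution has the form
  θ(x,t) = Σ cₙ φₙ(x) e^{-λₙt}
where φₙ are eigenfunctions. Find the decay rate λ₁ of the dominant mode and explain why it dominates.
Eigenvalues: λₙ = 2n²π²/2.5².
First three modes:
  n=1: λ₁ = 2π²/2.5² ≈ 3.158
  n=2: λ₂ = 8π²/2.5² ≈ 12.633 (4× faster decay)
  n=3: λ₃ = 18π²/2.5² ≈ 28.424 (9× faster decay)
As t → ∞, higher modes decay exponentially faster. The n=1 mode dominates: θ ~ c₁ sin(πx/2.5) e^{-λ₁t}.
Decay rate: λ₁ = 2π²/2.5² ≈ 3.158.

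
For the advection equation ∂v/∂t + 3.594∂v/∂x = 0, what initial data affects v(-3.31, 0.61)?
A single point: x = -5.50234. The characteristic through (-3.31, 0.61) is x - 3.594t = const, so x = -3.31 - 3.594·0.61 = -5.50234.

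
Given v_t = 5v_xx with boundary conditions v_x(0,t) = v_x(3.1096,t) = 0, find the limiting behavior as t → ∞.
v → constant (steady state). Heat is conserved (no flux at boundaries); solution approaches the spatial average.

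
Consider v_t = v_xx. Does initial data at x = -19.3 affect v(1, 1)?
Yes, for any finite x. The heat equation has infinite propagation speed, so all initial data affects all points at any t > 0.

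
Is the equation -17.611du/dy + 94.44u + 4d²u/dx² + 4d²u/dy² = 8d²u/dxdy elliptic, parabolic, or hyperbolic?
Rewriting in standard form: 4d²u/dx² - 8d²u/dxdy + 4d²u/dy² - 17.611du/dy + 94.44u = 0. Computing B² - 4AC with A = 4, B = -8, C = 4: discriminant = 0 (zero). Answer: parabolic.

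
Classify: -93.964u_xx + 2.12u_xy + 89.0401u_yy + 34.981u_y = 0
Hyperbolic (discriminant = 33470.7502256).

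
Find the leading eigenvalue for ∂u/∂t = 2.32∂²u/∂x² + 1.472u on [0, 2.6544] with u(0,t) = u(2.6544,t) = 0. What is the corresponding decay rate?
Eigenvalues: λₙ = 2.32n²π²/2.6544² - 1.472.
First three modes:
  n=1: λ₁ = 2.32π²/2.6544² - 1.472 ≈ 1.778
  n=2: λ₂ = 9.28π²/2.6544² - 1.472 ≈ 11.527
  n=3: λ₃ = 20.88π²/2.6544² - 1.472 ≈ 27.776
Since 2.32π²/2.6544² ≈ 3.25 > 1.472, all λₙ > 0.
The n=1 mode decays slowest → dominates as t → ∞.
Asymptotic: u ~ c₁ sin(πx/2.6544) e^{-λ₁t} with decay rate λ₁ ≈ 1.778.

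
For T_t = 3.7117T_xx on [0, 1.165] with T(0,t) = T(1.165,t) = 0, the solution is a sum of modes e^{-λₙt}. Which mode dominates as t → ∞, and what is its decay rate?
Eigenvalues: λₙ = 3.7117n²π²/1.165².
First three modes:
  n=1: λ₁ = 3.7117π²/1.165² ≈ 26.991
  n=2: λ₂ = 14.8468π²/1.165² ≈ 107.964 (4× faster decay)
  n=3: λ₃ = 33.4053π²/1.165² ≈ 242.92 (9× faster decay)
As t → ∞, higher modes decay exponentially faster. The n=1 mode dominates: T ~ c₁ sin(πx/1.165) e^{-λ₁t}.
Decay rate: λ₁ = 3.7117π²/1.165² ≈ 26.991.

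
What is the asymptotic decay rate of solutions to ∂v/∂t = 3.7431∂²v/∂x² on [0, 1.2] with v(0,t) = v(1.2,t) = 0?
Eigenvalues: λₙ = 3.7431n²π²/1.2².
First three modes:
  n=1: λ₁ = 3.7431π²/1.2² ≈ 25.655
  n=2: λ₂ = 14.9724π²/1.2² ≈ 102.619 (4× faster decay)
  n=3: λ₃ = 33.6879π²/1.2² ≈ 230.893 (9× faster decay)
As t → ∞, higher modes decay exponentially faster. The n=1 mode dominates: v ~ c₁ sin(πx/1.2) e^{-λ₁t}.
Decay rate: λ₁ = 3.7431π²/1.2² ≈ 25.655.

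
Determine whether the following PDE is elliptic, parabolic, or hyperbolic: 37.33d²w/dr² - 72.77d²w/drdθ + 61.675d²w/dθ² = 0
Coefficients: A = 37.33, B = -72.77, C = 61.675. B² - 4AC = -3913.8381, which is negative, so the equation is elliptic.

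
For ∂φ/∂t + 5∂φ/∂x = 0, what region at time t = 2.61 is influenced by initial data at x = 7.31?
At x = 20.36. The characteristic carries data from (7.31, 0) to (20.36, 2.61).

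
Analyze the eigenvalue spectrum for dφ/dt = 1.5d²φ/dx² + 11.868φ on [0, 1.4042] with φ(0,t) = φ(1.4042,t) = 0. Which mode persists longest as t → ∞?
Eigenvalues: λₙ = 1.5n²π²/1.4042² - 11.868.
First three modes:
  n=1: λ₁ = 1.5π²/1.4042² - 11.868 ≈ -4.36
  n=2: λ₂ = 6π²/1.4042² - 11.868 ≈ 18.165
  n=3: λ₃ = 13.5π²/1.4042² - 11.868 ≈ 55.705
Since 1.5π²/1.4042² ≈ 7.508 < 11.868, λ₁ < 0.
The n=1 mode grows fastest (−λₙ is largest for n=1) → dominates.
Asymptotic: φ ~ c₁ sin(πx/1.4042) e^{4.36t} (exponential growth at rate −λ₁ ≈ 4.36).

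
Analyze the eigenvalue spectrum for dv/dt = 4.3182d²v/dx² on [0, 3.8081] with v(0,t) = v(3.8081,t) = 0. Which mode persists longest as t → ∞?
Eigenvalues: λₙ = 4.3182n²π²/3.8081².
First three modes:
  n=1: λ₁ = 4.3182π²/3.8081² ≈ 2.939
  n=2: λ₂ = 17.2728π²/3.8081² ≈ 11.756 (4× faster decay)
  n=3: λ₃ = 38.8638π²/3.8081² ≈ 26.45 (9× faster decay)
As t → ∞, higher modes decay exponentially faster. The n=1 mode dominates: v ~ c₁ sin(πx/3.8081) e^{-λ₁t}.
Decay rate: λ₁ = 4.3182π²/3.8081² ≈ 2.939.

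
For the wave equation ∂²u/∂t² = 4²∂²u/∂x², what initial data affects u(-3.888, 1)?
Domain of dependence: [-7.888, 0.112]. Signals travel at speed 4, so data within |x - -3.888| ≤ 4·1 = 4 can reach the point.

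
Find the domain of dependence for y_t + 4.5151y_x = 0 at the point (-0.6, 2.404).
A single point: x = -11.4543004. The characteristic through (-0.6, 2.404) is x - 4.5151t = const, so x = -0.6 - 4.5151·2.404 = -11.4543004.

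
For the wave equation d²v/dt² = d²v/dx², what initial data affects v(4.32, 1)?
Domain of dependence: [3.32, 5.32]. Signals travel at speed 1, so data within |x - 4.32| ≤ 1·1 = 1 can reach the point.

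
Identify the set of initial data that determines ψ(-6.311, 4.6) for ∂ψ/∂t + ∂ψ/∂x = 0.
A single point: x = -10.911. The characteristic through (-6.311, 4.6) is x - 1t = const, so x = -6.311 - 1·4.6 = -10.911.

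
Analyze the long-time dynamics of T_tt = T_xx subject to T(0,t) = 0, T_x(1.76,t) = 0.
Long-time behavior: T oscillates (no decay). Energy is conserved; the solution oscillates indefinitely as standing waves.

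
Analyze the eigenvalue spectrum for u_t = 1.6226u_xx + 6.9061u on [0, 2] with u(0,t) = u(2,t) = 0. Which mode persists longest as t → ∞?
Eigenvalues: λₙ = 1.6226n²π²/2² - 6.9061.
First three modes:
  n=1: λ₁ = 1.6226π²/2² - 6.9061 ≈ -2.902
  n=2: λ₂ = 6.4904π²/2² - 6.9061 ≈ 9.108
  n=3: λ₃ = 14.6034π²/2² - 6.9061 ≈ 29.126
Since 1.6226π²/2² ≈ 4.004 < 6.9061, λ₁ < 0.
The n=1 mode grows fastest (−λₙ is largest for n=1) → dominates.
Asymptotic: u ~ c₁ sin(πx/2) e^{2.902t} (exponential growth at rate −λ₁ ≈ 2.902).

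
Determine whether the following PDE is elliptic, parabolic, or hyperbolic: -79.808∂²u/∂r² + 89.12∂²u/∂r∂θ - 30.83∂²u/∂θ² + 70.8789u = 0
Coefficients: A = -79.808, B = 89.12, C = -30.83. B² - 4AC = -1899.54816, which is negative, so the equation is elliptic.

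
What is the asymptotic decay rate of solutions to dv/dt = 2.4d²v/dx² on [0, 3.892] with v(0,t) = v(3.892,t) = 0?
Eigenvalues: λₙ = 2.4n²π²/3.892².
First three modes:
  n=1: λ₁ = 2.4π²/3.892² ≈ 1.564
  n=2: λ₂ = 9.6π²/3.892² ≈ 6.255 (4× faster decay)
  n=3: λ₃ = 21.6π²/3.892² ≈ 14.074 (9× faster decay)
As t → ∞, higher modes decay exponentially faster. The n=1 mode dominates: v ~ c₁ sin(πx/3.892) e^{-λ₁t}.
Decay rate: λ₁ = 2.4π²/3.892² ≈ 1.564.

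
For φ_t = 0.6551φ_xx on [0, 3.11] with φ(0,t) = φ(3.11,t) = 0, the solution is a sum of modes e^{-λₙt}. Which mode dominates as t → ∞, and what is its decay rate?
Eigenvalues: λₙ = 0.6551n²π²/3.11².
First three modes:
  n=1: λ₁ = 0.6551π²/3.11² ≈ 0.668
  n=2: λ₂ = 2.6204π²/3.11² ≈ 2.674 (4× faster decay)
  n=3: λ₃ = 5.8959π²/3.11² ≈ 6.016 (9× faster decay)
As t → ∞, higher modes decay exponentially faster. The n=1 mode dominates: φ ~ c₁ sin(πx/3.11) e^{-λ₁t}.
Decay rate: λ₁ = 0.6551π²/3.11² ≈ 0.668.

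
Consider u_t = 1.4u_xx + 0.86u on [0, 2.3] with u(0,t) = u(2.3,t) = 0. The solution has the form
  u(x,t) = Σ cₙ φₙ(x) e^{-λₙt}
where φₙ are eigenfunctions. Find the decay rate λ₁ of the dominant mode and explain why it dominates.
Eigenvalues: λₙ = 1.4n²π²/2.3² - 0.86.
First three modes:
  n=1: λ₁ = 1.4π²/2.3² - 0.86 ≈ 1.752
  n=2: λ₂ = 5.6π²/2.3² - 0.86 ≈ 9.588
  n=3: λ₃ = 12.6π²/2.3² - 0.86 ≈ 22.648
Since 1.4π²/2.3² ≈ 2.612 > 0.86, all λₙ > 0.
The n=1 mode decays slowest → dominates as t → ∞.
Asymptotic: u ~ c₁ sin(πx/2.3) e^{-λ₁t} with decay rate λ₁ ≈ 1.752.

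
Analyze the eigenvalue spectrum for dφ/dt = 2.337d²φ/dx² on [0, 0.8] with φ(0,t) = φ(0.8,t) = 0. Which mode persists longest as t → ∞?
Eigenvalues: λₙ = 2.337n²π²/0.8².
First three modes:
  n=1: λ₁ = 2.337π²/0.8² ≈ 36.039
  n=2: λ₂ = 9.348π²/0.8² ≈ 144.158 (4× faster decay)
  n=3: λ₃ = 21.033π²/0.8² ≈ 324.355 (9× faster decay)
As t → ∞, higher modes decay exponentially faster. The n=1 mode dominates: φ ~ c₁ sin(πx/0.8) e^{-λ₁t}.
Decay rate: λ₁ = 2.337π²/0.8² ≈ 36.039.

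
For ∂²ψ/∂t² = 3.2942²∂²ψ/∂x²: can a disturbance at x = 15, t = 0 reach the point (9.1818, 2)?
Yes. The domain of dependence is [2.5934, 15.7702], and 15 ∈ [2.5934, 15.7702].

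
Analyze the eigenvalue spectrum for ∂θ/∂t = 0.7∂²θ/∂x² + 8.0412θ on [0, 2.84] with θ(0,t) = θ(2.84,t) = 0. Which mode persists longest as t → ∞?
Eigenvalues: λₙ = 0.7n²π²/2.84² - 8.0412.
First three modes:
  n=1: λ₁ = 0.7π²/2.84² - 8.0412 ≈ -7.185
  n=2: λ₂ = 2.8π²/2.84² - 8.0412 ≈ -4.615
  n=3: λ₃ = 6.3π²/2.84² - 8.0412 ≈ -0.332
Since 0.7π²/2.84² ≈ 0.857 < 8.0412, λ₁ < 0.
The n=1 mode grows fastest (−λₙ is largest for n=1) → dominates.
Asymptotic: θ ~ c₁ sin(πx/2.84) e^{7.185t} (exponential growth at rate −λ₁ ≈ 7.185).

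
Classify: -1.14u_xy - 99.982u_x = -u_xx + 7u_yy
Rewriting in standard form: u_xx - 1.14u_xy - 7u_yy - 99.982u_x = 0. Hyperbolic (discriminant = 29.2996).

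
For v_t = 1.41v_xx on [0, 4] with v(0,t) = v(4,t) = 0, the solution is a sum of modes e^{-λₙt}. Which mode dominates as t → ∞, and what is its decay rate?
Eigenvalues: λₙ = 1.41n²π²/4².
First three modes:
  n=1: λ₁ = 1.41π²/4² ≈ 0.87
  n=2: λ₂ = 5.64π²/4² ≈ 3.479 (4× faster decay)
  n=3: λ₃ = 12.69π²/4² ≈ 7.828 (9× faster decay)
As t → ∞, higher modes decay exponentially faster. The n=1 mode dominates: v ~ c₁ sin(πx/4) e^{-λ₁t}.
Decay rate: λ₁ = 1.41π²/4² ≈ 0.87.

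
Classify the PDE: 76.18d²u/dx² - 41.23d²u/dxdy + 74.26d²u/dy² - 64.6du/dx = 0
A = 76.18, B = -41.23, C = 74.26. Discriminant B² - 4AC = -20928.5943. Since -20928.5943 < 0, elliptic.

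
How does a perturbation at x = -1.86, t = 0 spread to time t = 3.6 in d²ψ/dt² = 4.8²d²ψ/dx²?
Domain of influence: [-19.14, 15.42]. Data at x = -1.86 spreads outward at speed 4.8.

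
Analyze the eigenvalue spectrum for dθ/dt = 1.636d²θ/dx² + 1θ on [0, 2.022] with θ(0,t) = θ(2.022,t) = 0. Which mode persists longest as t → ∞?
Eigenvalues: λₙ = 1.636n²π²/2.022² - 1.
First three modes:
  n=1: λ₁ = 1.636π²/2.022² - 1 ≈ 2.949
  n=2: λ₂ = 6.544π²/2.022² - 1 ≈ 14.797
  n=3: λ₃ = 14.724π²/2.022² - 1 ≈ 34.544
Since 1.636π²/2.022² ≈ 3.949 > 1, all λₙ > 0.
The n=1 mode decays slowest → dominates as t → ∞.
Asymptotic: θ ~ c₁ sin(πx/2.022) e^{-λ₁t} with decay rate λ₁ ≈ 2.949.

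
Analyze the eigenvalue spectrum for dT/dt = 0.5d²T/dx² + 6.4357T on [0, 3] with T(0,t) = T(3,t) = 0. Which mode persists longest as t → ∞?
Eigenvalues: λₙ = 0.5n²π²/3² - 6.4357.
First three modes:
  n=1: λ₁ = 0.5π²/3² - 6.4357 ≈ -5.887
  n=2: λ₂ = 2π²/3² - 6.4357 ≈ -4.242
  n=3: λ₃ = 4.5π²/3² - 6.4357 ≈ -1.501
Since 0.5π²/3² ≈ 0.548 < 6.4357, λ₁ < 0.
The n=1 mode grows fastest (−λₙ is largest for n=1) → dominates.
Asymptotic: T ~ c₁ sin(πx/3) e^{5.887t} (exponential growth at rate −λ₁ ≈ 5.887).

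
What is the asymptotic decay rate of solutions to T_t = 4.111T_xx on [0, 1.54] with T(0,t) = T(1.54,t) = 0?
Eigenvalues: λₙ = 4.111n²π²/1.54².
First three modes:
  n=1: λ₁ = 4.111π²/1.54² ≈ 17.108
  n=2: λ₂ = 16.444π²/1.54² ≈ 68.433 (4× faster decay)
  n=3: λ₃ = 36.999π²/1.54² ≈ 153.974 (9× faster decay)
As t → ∞, higher modes decay exponentially faster. The n=1 mode dominates: T ~ c₁ sin(πx/1.54) e^{-λ₁t}.
Decay rate: λ₁ = 4.111π²/1.54² ≈ 17.108.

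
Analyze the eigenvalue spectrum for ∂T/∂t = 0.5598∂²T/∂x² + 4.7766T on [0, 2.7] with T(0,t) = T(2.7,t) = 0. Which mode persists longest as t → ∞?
Eigenvalues: λₙ = 0.5598n²π²/2.7² - 4.7766.
First three modes:
  n=1: λ₁ = 0.5598π²/2.7² - 4.7766 ≈ -4.019
  n=2: λ₂ = 2.2392π²/2.7² - 4.7766 ≈ -1.745
  n=3: λ₃ = 5.0382π²/2.7² - 4.7766 ≈ 2.044
Since 0.5598π²/2.7² ≈ 0.758 < 4.7766, λ₁ < 0.
The n=1 mode grows fastest (−λₙ is largest for n=1) → dominates.
Asymptotic: T ~ c₁ sin(πx/2.7) e^{4.019t} (exponential growth at rate −λ₁ ≈ 4.019).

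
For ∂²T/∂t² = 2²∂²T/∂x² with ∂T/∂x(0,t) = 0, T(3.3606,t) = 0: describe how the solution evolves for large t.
T oscillates (no decay). Energy is conserved; the solution oscillates indefinitely as standing waves.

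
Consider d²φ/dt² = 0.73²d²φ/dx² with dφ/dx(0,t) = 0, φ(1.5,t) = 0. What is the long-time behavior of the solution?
As t → ∞, φ oscillates (no decay). Energy is conserved; the solution oscillates indefinitely as standing waves.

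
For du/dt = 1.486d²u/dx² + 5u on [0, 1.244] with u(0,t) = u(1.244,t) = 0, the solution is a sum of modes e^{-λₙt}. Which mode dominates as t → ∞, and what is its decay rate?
Eigenvalues: λₙ = 1.486n²π²/1.244² - 5.
First three modes:
  n=1: λ₁ = 1.486π²/1.244² - 5 ≈ 4.477
  n=2: λ₂ = 5.944π²/1.244² - 5 ≈ 32.909
  n=3: λ₃ = 13.374π²/1.244² - 5 ≈ 80.294
Since 1.486π²/1.244² ≈ 9.477 > 5, all λₙ > 0.
The n=1 mode decays slowest → dominates as t → ∞.
Asymptotic: u ~ c₁ sin(πx/1.244) e^{-λ₁t} with decay rate λ₁ ≈ 4.477.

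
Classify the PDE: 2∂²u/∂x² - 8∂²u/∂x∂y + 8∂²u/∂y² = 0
A = 2, B = -8, C = 8. Discriminant B² - 4AC = 0. Since 0 = 0, parabolic.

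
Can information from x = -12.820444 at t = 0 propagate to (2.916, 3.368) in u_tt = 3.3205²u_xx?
No. The domain of dependence is [-8.267444, 14.099444], and -12.820444 is outside this interval.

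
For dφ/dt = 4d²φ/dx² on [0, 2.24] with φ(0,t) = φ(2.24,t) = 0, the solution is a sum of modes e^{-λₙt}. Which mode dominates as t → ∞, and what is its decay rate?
Eigenvalues: λₙ = 4n²π²/2.24².
First three modes:
  n=1: λ₁ = 4π²/2.24² ≈ 7.868
  n=2: λ₂ = 16π²/2.24² ≈ 31.472 (4× faster decay)
  n=3: λ₃ = 36π²/2.24² ≈ 70.812 (9× faster decay)
As t → ∞, higher modes decay exponentially faster. The n=1 mode dominates: φ ~ c₁ sin(πx/2.24) e^{-λ₁t}.
Decay rate: λ₁ = 4π²/2.24² ≈ 7.868.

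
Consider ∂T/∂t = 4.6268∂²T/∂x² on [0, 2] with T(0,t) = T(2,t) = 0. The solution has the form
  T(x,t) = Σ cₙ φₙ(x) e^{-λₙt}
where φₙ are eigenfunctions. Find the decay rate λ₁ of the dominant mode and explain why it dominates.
Eigenvalues: λₙ = 4.6268n²π²/2².
First three modes:
  n=1: λ₁ = 4.6268π²/2² ≈ 11.416
  n=2: λ₂ = 18.5072π²/2² ≈ 45.665 (4× faster decay)
  n=3: λ₃ = 41.6412π²/2² ≈ 102.746 (9× faster decay)
As t → ∞, higher modes decay exponentially faster. The n=1 mode dominates: T ~ c₁ sin(πx/2) e^{-λ₁t}.
Decay rate: λ₁ = 4.6268π²/2² ≈ 11.416.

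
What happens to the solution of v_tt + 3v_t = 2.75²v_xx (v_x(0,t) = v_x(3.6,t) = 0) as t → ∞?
v → constant (steady state). Damping (γ=3) dissipates the nonconstant modes; with Neumann BCs the spatial average obeys M''+γM'=0 and tends to a finite limit.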